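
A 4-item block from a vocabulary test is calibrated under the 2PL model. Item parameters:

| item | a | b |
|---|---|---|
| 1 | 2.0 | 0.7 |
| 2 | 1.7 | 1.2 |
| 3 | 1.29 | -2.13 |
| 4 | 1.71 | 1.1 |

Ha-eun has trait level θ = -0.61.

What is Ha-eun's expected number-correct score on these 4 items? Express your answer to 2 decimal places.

1.04

P(θ) = 1 / (1 + exp(−a(θ − b)))
P_1 = 1/(1+e^{2.6200}) = 0.0679
P_2 = 1/(1+e^{3.0770}) = 0.0441
P_3 = 1/(1+e^{-1.9608}) = 0.8766
P_4 = 1/(1+e^{2.9241}) = 0.0510
E[score] = 0.0679 + 0.0441 + 0.8766 + 0.0510 = 1.0395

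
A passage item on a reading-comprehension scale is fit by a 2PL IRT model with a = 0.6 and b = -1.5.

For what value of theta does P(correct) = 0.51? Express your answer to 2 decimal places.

P(theta) = 1 / (1 + exp(−a(theta − b)))
logit = ln(0.5100/0.4900) = 0.0400
theta = b + logit/(a) = -1.5 + 0.0400/0.6000 = -1.4333

-1.43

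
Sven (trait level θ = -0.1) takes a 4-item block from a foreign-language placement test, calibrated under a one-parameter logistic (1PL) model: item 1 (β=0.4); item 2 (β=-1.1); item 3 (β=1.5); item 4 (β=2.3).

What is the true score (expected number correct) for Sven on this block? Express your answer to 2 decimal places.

1.36

P(θ) = 1 / (1 + exp(−(θ − β)))
P_1 = 1/(1+e^{0.5000}) = 0.3775
P_2 = 1/(1+e^{-1.0000}) = 0.7311
P_3 = 1/(1+e^{1.6000}) = 0.1680
P_4 = 1/(1+e^{2.4000}) = 0.0832
E[score] = 0.3775 + 0.7311 + 0.1680 + 0.0832 = 1.3598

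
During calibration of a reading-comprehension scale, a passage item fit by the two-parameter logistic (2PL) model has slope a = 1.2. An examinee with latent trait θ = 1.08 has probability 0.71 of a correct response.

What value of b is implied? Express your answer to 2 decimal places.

P(θ) = 1 / (1 + exp(−a(θ − b)))
logit(0.71) = ln(0.71/0.29) = 0.8954
b = θ − logit/(a) = 1.08 − 0.8954/1.2000 = 0.3338

0.33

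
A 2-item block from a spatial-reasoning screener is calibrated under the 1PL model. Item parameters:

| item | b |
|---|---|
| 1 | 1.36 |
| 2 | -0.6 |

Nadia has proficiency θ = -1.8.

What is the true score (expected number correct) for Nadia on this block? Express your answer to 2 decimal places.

0.27

P(θ) = 1 / (1 + exp(−(θ − b)))
P_1 = 1/(1+e^{3.1600}) = 0.0407
P_2 = 1/(1+e^{1.2000}) = 0.2315
E[score] = 0.0407 + 0.2315 = 0.2722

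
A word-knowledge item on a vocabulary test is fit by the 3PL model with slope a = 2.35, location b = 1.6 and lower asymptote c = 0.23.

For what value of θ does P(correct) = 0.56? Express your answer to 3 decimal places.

P(θ) = c + (1 − c) · 1 / (1 + exp(−a(θ − b)))
Remove guessing floor: (0.56 − 0.23)/(1 − 0.23) = 0.4286
logit = ln(0.4286/0.5714) = -0.2877
θ = b + logit/(a) = 1.6 + (-0.2877)/2.3500 = 1.4776

1.478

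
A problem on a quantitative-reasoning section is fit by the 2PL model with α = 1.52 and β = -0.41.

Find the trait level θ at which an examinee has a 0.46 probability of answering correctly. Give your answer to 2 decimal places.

P(θ) = 1 / (1 + exp(−α(θ − β)))
logit = ln(0.4600/0.5400) = -0.1603
θ = β + logit/(α) = -0.41 + (-0.1603)/1.5200 = -0.5155

-0.52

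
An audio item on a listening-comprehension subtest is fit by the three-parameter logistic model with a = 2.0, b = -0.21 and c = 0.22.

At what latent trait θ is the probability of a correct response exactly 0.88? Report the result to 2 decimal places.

P(θ) = c + (1 − c) · 1 / (1 + exp(−a(θ − b)))
Remove guessing floor: (0.88 − 0.22)/(1 − 0.22) = 0.8462
logit = ln(0.8462/0.1538) = 1.7047
θ = b + logit/(a) = -0.21 + 1.7047/2.0000 = 0.6424

0.64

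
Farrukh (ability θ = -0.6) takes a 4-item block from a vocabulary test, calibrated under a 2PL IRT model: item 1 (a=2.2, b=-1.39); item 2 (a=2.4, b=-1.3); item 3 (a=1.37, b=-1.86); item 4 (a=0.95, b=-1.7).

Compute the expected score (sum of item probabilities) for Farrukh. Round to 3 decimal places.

P(θ) = 1 / (1 + exp(−a(θ − b)))
P_1 = 1/(1+e^{-1.7380}) = 0.8504
P_2 = 1/(1+e^{-1.6800}) = 0.8429
P_3 = 1/(1+e^{-1.7262}) = 0.8489
P_4 = 1/(1+e^{-1.0450}) = 0.7398
E[score] = 0.8504 + 0.8429 + 0.8489 + 0.7398 = 3.2821

3.282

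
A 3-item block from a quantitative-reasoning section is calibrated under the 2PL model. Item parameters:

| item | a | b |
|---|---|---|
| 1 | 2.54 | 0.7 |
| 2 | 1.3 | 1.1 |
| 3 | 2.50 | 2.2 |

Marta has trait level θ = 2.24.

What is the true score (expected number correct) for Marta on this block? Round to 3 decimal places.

2.320

P(θ) = 1 / (1 + exp(−a(θ − b)))
P_1 = 1/(1+e^{-3.9116}) = 0.9804
P_2 = 1/(1+e^{-1.4820}) = 0.8149
P_3 = 1/(1+e^{-0.1000}) = 0.5250
E[score] = 0.9804 + 0.8149 + 0.5250 = 2.3202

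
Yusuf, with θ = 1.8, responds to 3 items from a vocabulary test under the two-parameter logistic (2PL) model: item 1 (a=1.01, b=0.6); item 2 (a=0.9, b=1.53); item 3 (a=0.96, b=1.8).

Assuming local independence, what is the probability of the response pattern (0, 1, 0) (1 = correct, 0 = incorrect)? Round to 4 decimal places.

0.0643

P(θ) = 1 / (1 + exp(−a(θ − b)))
P_1 = 1/(1+e^{-1.2120}) = 0.7707
P_2 = 1/(1+e^{-0.2430}) = 0.5605
P_3 = 1/(1+e^{0.0000}) = 0.5000
L = (1−P_1) × P_2 × (1−P_3) = 0.2293 × 0.5605 × 0.5000 = 0.06427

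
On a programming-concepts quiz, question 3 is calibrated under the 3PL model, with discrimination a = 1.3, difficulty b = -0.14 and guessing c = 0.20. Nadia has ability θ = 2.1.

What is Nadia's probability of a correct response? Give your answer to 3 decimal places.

P(θ) = c + (1 − c) · 1 / (1 + exp(−a(θ − b)))
Exponent: 1.3 × (2.1 − (-0.14)) = 2.9120
1/(1 + e^{-2.9120}) = 0.9484
P = 0.20 + 0.80 × 0.9484 = 0.9587

0.959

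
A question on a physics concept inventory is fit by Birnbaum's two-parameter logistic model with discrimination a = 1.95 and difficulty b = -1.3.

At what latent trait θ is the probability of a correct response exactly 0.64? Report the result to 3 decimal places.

-1.005

P(θ) = 1 / (1 + exp(−a(θ − b)))
logit = ln(0.6400/0.3600) = 0.5754
θ = b + logit/(a) = -1.3 + 0.5754/1.9500 = -1.0049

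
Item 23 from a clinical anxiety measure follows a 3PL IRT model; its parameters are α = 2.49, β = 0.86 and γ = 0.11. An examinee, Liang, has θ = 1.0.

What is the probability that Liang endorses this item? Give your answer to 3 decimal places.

P(θ) = γ + (1 − γ) · 1 / (1 + exp(−α(θ − β)))
Exponent: 2.49 × (1.0 − 0.86) = 0.3486
1/(1 + e^{-0.3486}) = 0.5863
P = 0.11 + 0.89 × 0.5863 = 0.6318

0.632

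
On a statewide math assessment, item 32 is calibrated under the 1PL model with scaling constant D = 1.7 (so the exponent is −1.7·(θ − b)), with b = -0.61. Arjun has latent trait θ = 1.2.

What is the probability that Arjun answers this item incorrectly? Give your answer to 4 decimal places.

0.0441

P(θ) = 1 / (1 + exp(−D·(θ − b)))
Exponent: 1.7 × (1.2 − (-0.61)) = 3.0770
1/(1 + e^{-3.0770}) = 0.9559
P = 0.9559
P(incorrect) = 1 − 0.9559 = 0.0441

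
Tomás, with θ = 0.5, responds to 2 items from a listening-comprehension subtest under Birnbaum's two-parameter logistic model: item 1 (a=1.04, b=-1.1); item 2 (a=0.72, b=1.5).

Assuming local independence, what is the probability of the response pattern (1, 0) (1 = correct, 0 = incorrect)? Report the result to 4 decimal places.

P(θ) = 1 / (1 + exp(−a(θ − b)))
P_1 = 1/(1+e^{-1.6640}) = 0.8408
P_2 = 1/(1+e^{0.7200}) = 0.3274
L = P_1 × (1−P_2) = 0.8408 × 0.6726 = 0.56551

0.5655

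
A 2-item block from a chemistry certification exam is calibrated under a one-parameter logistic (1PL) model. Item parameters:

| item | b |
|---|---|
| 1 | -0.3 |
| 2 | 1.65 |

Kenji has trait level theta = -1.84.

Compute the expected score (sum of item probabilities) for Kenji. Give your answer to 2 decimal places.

P(theta) = 1 / (1 + exp(−(theta − b)))
P_1 = 1/(1+e^{1.5400}) = 0.1765
P_2 = 1/(1+e^{3.4900}) = 0.0296
E[score] = 0.1765 + 0.0296 = 0.2061

0.21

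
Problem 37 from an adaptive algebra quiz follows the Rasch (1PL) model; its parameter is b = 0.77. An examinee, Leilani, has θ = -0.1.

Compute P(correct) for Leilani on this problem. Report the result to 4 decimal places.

0.2953

P(θ) = 1 / (1 + exp(−(θ − b)))
Exponent: (-0.1 − 0.77) = -0.8700
1/(1 + e^{0.8700}) = 0.2953
P = 0.2953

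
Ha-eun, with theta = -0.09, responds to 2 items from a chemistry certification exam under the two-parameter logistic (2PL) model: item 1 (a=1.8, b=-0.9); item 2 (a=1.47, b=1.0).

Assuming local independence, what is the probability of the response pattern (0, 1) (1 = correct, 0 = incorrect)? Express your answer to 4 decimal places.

0.0316

P(theta) = 1 / (1 + exp(−a(theta − b)))
P_1 = 1/(1+e^{-1.4580}) = 0.8112
P_2 = 1/(1+e^{1.6023}) = 0.1677
L = (1−P_1) × P_2 = 0.1888 × 0.1677 = 0.03165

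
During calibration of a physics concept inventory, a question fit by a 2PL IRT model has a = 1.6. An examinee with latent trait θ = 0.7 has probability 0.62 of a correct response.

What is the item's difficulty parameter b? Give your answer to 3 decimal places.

0.394

P(θ) = 1 / (1 + exp(−a(θ − b)))
logit(0.62) = ln(0.62/0.38) = 0.4895
b = θ − logit/(a) = 0.7 − 0.4895/1.6000 = 0.3940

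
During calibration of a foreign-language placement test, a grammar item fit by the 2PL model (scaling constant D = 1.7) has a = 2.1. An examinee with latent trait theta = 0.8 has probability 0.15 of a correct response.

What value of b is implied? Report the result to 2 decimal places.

P(theta) = 1 / (1 + exp(−D·a(theta − b)))
logit(0.15) = ln(0.15/0.85) = -1.7346
b = theta − logit/(1.7·a) = 0.8 − (-1.7346)/3.5700 = 1.2859

1.29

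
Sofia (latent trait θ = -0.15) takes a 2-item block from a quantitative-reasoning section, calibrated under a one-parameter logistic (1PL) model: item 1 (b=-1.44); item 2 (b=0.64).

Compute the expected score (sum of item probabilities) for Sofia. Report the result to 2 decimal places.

1.10

P(θ) = 1 / (1 + exp(−(θ − b)))
P_1 = 1/(1+e^{-1.2900}) = 0.7841
P_2 = 1/(1+e^{0.7900}) = 0.3122
E[score] = 0.7841 + 0.3122 = 1.0963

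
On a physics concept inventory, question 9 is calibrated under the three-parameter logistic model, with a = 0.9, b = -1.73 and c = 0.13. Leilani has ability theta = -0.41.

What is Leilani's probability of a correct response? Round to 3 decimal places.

0.797

P(theta) = c + (1 − c) · 1 / (1 + exp(−a(theta − b)))
Exponent: 0.9 × (-0.41 − (-1.73)) = 1.1880
1/(1 + e^{-1.1880}) = 0.7664
P = 0.13 + 0.87 × 0.7664 = 0.7968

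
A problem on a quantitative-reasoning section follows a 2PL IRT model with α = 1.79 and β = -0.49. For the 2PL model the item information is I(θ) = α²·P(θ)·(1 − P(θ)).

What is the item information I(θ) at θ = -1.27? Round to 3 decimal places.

P = 1/(1+e^{1.3962}) = 0.1984
P(1−P) = 0.1984 × 0.8016 = 0.1590
I = α² × P(1−P) = 1.79² × 0.1590 = 0.50961

0.510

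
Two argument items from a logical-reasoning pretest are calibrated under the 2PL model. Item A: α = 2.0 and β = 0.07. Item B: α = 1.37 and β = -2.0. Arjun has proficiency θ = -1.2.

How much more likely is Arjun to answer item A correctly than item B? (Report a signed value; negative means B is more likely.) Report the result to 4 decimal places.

P(θ) = 1 / (1 + exp(−α(θ − β)))
P_A = 0.0731
P_B = 0.7495
P_A − P_B = -0.6764

-0.6764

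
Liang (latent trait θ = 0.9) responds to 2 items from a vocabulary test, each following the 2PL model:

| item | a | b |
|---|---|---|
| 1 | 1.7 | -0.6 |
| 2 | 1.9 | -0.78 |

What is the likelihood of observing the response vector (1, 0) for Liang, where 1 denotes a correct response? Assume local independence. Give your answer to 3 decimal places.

P(θ) = 1 / (1 + exp(−a(θ − b)))
P_1 = 1/(1+e^{-2.5500}) = 0.9276
P_2 = 1/(1+e^{-3.1920}) = 0.9605
L = P_1 × (1−P_2) = 0.9276 × 0.0395 = 0.03661

0.037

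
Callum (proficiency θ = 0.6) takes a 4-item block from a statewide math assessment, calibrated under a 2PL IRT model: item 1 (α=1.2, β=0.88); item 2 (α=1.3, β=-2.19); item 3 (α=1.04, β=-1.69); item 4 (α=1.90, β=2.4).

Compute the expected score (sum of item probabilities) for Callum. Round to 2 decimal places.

P(θ) = 1 / (1 + exp(−α(θ − β)))
P_1 = 1/(1+e^{0.3360}) = 0.4168
P_2 = 1/(1+e^{-3.6270}) = 0.9741
P_3 = 1/(1+e^{-2.3816}) = 0.9154
P_4 = 1/(1+e^{3.4200}) = 0.0317
E[score] = 0.4168 + 0.9741 + 0.9154 + 0.0317 = 2.3380

2.34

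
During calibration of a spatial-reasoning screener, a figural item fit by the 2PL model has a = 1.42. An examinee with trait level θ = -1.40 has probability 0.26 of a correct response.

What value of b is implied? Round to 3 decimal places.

P(θ) = 1 / (1 + exp(−a(θ − b)))
logit(0.26) = ln(0.26/0.74) = -1.0460
b = θ − logit/(a) = -1.40 − (-1.0460)/1.4200 = -0.6634

-0.663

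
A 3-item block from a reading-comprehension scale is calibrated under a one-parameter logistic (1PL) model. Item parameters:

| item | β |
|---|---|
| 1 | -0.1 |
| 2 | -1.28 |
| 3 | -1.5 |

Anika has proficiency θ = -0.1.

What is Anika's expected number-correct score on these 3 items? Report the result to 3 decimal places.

P(θ) = 1 / (1 + exp(−(θ − β)))
P_1 = 1/(1+e^{0.0000}) = 0.5000
P_2 = 1/(1+e^{-1.1800}) = 0.7649
P_3 = 1/(1+e^{-1.4000}) = 0.8022
E[score] = 0.5000 + 0.7649 + 0.8022 = 2.0671

2.067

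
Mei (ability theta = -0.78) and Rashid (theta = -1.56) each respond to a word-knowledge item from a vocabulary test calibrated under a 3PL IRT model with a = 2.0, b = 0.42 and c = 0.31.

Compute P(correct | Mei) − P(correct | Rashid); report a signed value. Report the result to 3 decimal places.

P(theta) = c + (1 − c) · 1 / (1 + exp(−a(theta − b)))
P(Mei) = 0.3674  [exponent -2.4000]
P(Rashid) = 0.3229  [exponent -3.9600]
Difference = 0.3674 − 0.3229 = 0.0445

0.044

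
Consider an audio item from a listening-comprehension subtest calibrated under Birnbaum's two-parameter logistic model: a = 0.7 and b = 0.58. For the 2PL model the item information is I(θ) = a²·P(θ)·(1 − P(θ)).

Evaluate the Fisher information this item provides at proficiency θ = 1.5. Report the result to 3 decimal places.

P = 1/(1+e^{-0.6440}) = 0.6557
P(1−P) = 0.6557 × 0.3443 = 0.2258
I = a² × P(1−P) = 0.7² × 0.2258 = 0.11063

0.111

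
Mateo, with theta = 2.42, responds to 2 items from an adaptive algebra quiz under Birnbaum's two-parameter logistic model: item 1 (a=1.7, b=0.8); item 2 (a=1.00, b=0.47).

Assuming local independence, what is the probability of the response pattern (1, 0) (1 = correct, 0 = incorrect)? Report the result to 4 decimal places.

0.1171

P(theta) = 1 / (1 + exp(−a(theta − b)))
P_1 = 1/(1+e^{-2.7540}) = 0.9401
P_2 = 1/(1+e^{-1.9500}) = 0.8754
L = P_1 × (1−P_2) = 0.9401 × 0.1246 = 0.11710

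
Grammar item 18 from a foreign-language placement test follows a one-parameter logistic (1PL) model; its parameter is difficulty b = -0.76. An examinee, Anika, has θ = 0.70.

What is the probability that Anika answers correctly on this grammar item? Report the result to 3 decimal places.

P(θ) = 1 / (1 + exp(−(θ − b)))
Exponent: (0.70 − (-0.76)) = 1.4600
1/(1 + e^{-1.4600}) = 0.8115
P = 0.8115

0.812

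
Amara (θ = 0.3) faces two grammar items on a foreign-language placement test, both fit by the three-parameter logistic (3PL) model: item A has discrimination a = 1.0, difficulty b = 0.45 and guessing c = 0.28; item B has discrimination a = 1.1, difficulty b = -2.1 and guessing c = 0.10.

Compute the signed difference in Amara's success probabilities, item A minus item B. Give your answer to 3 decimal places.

P(θ) = c + (1 − c) · 1 / (1 + exp(−a(θ − b)))
P_A = 0.6131
P_B = 0.9401
P_A − P_B = -0.3270

-0.327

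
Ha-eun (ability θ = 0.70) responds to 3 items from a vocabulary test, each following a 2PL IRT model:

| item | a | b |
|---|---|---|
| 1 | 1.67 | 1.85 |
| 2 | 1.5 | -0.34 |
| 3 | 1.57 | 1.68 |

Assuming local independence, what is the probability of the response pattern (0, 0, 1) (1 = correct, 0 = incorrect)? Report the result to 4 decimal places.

P(θ) = 1 / (1 + exp(−a(θ − b)))
P_1 = 1/(1+e^{1.9205}) = 0.1278
P_2 = 1/(1+e^{-1.5600}) = 0.8264
P_3 = 1/(1+e^{1.5386}) = 0.1767
L = (1−P_1) × (1−P_2) × P_3 = 0.8722 × 0.1736 × 0.1767 = 0.02677

0.0268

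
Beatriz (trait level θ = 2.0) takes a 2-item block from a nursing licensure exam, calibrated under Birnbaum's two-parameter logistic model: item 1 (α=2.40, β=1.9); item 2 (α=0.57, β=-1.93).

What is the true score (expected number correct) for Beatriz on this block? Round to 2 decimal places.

1.46

P(θ) = 1 / (1 + exp(−α(θ − β)))
P_1 = 1/(1+e^{-0.2400}) = 0.5597
P_2 = 1/(1+e^{-2.2401}) = 0.9038
E[score] = 0.5597 + 0.9038 = 1.4635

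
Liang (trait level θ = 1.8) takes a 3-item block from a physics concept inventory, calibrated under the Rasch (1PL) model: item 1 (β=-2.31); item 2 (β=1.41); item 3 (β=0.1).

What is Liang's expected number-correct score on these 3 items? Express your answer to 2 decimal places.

P(θ) = 1 / (1 + exp(−(θ − β)))
P_1 = 1/(1+e^{-4.1100}) = 0.9839
P_2 = 1/(1+e^{-0.3900}) = 0.5963
P_3 = 1/(1+e^{-1.7000}) = 0.8455
E[score] = 0.9839 + 0.5963 + 0.8455 = 2.4257

2.43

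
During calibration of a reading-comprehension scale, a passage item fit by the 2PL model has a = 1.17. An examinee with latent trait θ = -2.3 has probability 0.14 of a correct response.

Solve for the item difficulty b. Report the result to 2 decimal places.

-0.75

P(θ) = 1 / (1 + exp(−a(θ − b)))
logit(0.14) = ln(0.14/0.86) = -1.8153
b = θ − logit/(a) = -2.3 − (-1.8153)/1.1700 = -0.7485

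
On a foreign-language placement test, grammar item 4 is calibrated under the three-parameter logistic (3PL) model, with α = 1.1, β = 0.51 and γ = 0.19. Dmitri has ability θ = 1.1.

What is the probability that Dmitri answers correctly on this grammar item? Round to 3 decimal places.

0.722

P(θ) = γ + (1 − γ) · 1 / (1 + exp(−α(θ − β)))
Exponent: 1.1 × (1.1 − 0.51) = 0.6490
1/(1 + e^{-0.6490}) = 0.6568
P = 0.19 + 0.81 × 0.6568 = 0.7220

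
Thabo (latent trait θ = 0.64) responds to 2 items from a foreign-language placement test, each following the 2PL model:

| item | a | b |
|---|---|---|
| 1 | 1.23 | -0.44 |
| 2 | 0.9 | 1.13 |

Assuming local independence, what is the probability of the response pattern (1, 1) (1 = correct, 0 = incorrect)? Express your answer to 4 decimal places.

0.3095

P(θ) = 1 / (1 + exp(−a(θ − b)))
P_1 = 1/(1+e^{-1.3284}) = 0.7906
P_2 = 1/(1+e^{0.4410}) = 0.3915
L = P_1 × P_2 = 0.7906 × 0.3915 = 0.30951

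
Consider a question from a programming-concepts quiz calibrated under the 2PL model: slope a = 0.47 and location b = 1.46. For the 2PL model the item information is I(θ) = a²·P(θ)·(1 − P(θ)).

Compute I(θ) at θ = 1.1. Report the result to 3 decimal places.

0.055

P = 1/(1+e^{0.1692}) = 0.4578
P(1−P) = 0.4578 × 0.5422 = 0.2482
I = a² × P(1−P) = 0.47² × 0.2482 = 0.05483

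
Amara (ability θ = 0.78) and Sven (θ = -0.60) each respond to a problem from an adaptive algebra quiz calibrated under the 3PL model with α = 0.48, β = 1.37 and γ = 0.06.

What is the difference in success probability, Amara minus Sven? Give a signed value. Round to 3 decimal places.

P(θ) = γ + (1 − γ) · 1 / (1 + exp(−α(θ − β)))
P(Amara) = 0.4639  [exponent -0.2832]
P(Sven) = 0.3230  [exponent -0.9456]
Difference = 0.4639 − 0.3230 = 0.1409

0.141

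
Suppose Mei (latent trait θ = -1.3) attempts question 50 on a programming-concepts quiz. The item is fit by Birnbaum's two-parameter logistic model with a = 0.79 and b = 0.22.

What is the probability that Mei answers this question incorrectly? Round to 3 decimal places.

P(θ) = 1 / (1 + exp(−a(θ − b)))
Exponent: 0.79 × (-1.3 − 0.22) = -1.2008
1/(1 + e^{1.2008}) = 0.2313
P(incorrect) = 1 − 0.2313 = 0.7687

0.769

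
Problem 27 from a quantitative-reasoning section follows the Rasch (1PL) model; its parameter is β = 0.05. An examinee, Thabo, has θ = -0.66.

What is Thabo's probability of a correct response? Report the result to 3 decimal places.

P(θ) = 1 / (1 + exp(−(θ − β)))
Exponent: (-0.66 − 0.05) = -0.7100
1/(1 + e^{0.7100}) = 0.3296
P = 0.3296

0.330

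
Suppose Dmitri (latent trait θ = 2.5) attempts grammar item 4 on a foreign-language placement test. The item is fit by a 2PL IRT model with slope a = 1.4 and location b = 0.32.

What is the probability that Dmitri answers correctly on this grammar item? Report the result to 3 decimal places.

P(θ) = 1 / (1 + exp(−a(θ − b)))
Exponent: 1.4 × (2.5 − 0.32) = 3.0520
1/(1 + e^{-3.0520}) = 0.9549

0.955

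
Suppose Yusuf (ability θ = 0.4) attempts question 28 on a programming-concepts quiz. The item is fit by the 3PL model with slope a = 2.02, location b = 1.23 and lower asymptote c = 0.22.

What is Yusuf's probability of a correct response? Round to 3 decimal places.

0.343

P(θ) = c + (1 − c) · 1 / (1 + exp(−a(θ − b)))
Exponent: 2.02 × (0.4 − 1.23) = -1.6766
1/(1 + e^{1.6766}) = 0.1575
P = 0.22 + 0.78 × 0.1575 = 0.3429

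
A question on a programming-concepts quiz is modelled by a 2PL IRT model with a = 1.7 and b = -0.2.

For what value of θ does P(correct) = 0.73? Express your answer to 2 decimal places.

P(θ) = 1 / (1 + exp(−a(θ − b)))
logit = ln(0.7300/0.2700) = 0.9946
θ = b + logit/(a) = -0.2 + 0.9946/1.7000 = 0.3851

0.39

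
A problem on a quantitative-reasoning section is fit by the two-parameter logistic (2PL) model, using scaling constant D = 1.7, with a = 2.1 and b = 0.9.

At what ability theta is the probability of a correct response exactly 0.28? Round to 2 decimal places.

P(theta) = 1 / (1 + exp(−D·a(theta − b)))
logit = ln(0.2800/0.7200) = -0.9445
theta = b + logit/(1.7·a) = 0.9 + (-0.9445)/3.5700 = 0.6354

0.64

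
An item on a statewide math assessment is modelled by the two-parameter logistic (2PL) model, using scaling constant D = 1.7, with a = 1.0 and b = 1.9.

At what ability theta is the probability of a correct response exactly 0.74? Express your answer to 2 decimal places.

P(theta) = 1 / (1 + exp(−D·a(theta − b)))
logit = ln(0.7400/0.2600) = 1.0460
theta = b + logit/(1.7·a) = 1.9 + 1.0460/1.7000 = 2.5153

2.52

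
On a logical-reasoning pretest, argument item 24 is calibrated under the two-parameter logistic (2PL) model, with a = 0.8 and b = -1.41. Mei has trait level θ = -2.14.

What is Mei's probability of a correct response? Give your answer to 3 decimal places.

0.358

P(θ) = 1 / (1 + exp(−a(θ − b)))
Exponent: 0.8 × (-2.14 − (-1.41)) = -0.5840
1/(1 + e^{0.5840}) = 0.3580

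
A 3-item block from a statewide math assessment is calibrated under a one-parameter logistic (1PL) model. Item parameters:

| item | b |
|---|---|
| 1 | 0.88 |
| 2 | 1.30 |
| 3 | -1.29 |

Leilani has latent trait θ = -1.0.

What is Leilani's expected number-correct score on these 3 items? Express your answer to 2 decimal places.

0.80

P(θ) = 1 / (1 + exp(−(θ − b)))
P_1 = 1/(1+e^{1.8800}) = 0.1324
P_2 = 1/(1+e^{2.3000}) = 0.0911
P_3 = 1/(1+e^{-0.2900}) = 0.5720
E[score] = 0.1324 + 0.0911 + 0.5720 = 0.7955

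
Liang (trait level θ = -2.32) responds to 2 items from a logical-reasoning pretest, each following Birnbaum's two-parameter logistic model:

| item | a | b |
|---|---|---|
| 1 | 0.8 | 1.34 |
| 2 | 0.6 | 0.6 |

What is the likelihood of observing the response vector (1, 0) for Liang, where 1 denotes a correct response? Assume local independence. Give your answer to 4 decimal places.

P(θ) = 1 / (1 + exp(−a(θ − b)))
P_1 = 1/(1+e^{2.9280}) = 0.0508
P_2 = 1/(1+e^{1.7520}) = 0.1478
L = P_1 × (1−P_2) = 0.0508 × 0.8522 = 0.04328

0.0433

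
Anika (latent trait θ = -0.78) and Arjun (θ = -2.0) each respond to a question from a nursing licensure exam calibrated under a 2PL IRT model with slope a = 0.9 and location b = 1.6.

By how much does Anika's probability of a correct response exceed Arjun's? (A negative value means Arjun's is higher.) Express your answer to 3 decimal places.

P(θ) = 1 / (1 + exp(−a(θ − b)))
P(Anika) = 0.1051  [exponent -2.1420]
P(Arjun) = 0.0377  [exponent -3.2400]
Difference = 0.1051 − 0.0377 = 0.0674

0.067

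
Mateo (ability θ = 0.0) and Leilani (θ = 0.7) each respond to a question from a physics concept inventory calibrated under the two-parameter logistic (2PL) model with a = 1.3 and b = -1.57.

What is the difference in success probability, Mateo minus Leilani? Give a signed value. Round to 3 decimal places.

-0.065

P(θ) = 1 / (1 + exp(−a(θ − b)))
P(Mateo) = 0.8850  [exponent 2.0410]
P(Leilani) = 0.9503  [exponent 2.9510]
Difference = 0.8850 − 0.9503 = -0.0653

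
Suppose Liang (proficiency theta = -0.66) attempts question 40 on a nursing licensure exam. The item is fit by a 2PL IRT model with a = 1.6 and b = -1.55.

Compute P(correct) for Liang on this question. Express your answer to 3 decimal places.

0.806

P(theta) = 1 / (1 + exp(−a(theta − b)))
Exponent: 1.6 × (-0.66 − (-1.55)) = 1.4240
1/(1 + e^{-1.4240}) = 0.8060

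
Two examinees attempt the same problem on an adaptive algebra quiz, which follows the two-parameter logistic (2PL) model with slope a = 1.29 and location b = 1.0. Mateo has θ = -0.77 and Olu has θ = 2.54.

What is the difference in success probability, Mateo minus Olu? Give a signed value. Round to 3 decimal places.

P(θ) = 1 / (1 + exp(−a(θ − b)))
P(Mateo) = 0.0925  [exponent -2.2833]
P(Olu) = 0.8794  [exponent 1.9866]
Difference = 0.0925 − 0.8794 = -0.7869

-0.787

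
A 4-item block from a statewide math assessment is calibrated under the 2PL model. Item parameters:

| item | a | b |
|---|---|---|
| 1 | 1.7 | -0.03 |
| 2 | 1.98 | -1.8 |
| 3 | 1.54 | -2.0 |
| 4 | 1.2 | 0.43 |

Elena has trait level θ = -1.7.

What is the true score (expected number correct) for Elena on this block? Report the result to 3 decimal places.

P(θ) = 1 / (1 + exp(−a(θ − b)))
P_1 = 1/(1+e^{2.8390}) = 0.0553
P_2 = 1/(1+e^{-0.1980}) = 0.5493
P_3 = 1/(1+e^{-0.4620}) = 0.6135
P_4 = 1/(1+e^{2.5560}) = 0.0720
E[score] = 0.0553 + 0.5493 + 0.6135 + 0.0720 = 1.2901

1.290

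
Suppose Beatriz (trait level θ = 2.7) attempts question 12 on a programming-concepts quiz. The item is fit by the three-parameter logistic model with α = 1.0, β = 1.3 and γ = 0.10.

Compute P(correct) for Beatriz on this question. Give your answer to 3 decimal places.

0.822

P(θ) = γ + (1 − γ) · 1 / (1 + exp(−α(θ − β)))
Exponent: 1.0 × (2.7 − 1.3) = 1.4000
1/(1 + e^{-1.4000}) = 0.8022
P = 0.10 + 0.90 × 0.8022 = 0.8220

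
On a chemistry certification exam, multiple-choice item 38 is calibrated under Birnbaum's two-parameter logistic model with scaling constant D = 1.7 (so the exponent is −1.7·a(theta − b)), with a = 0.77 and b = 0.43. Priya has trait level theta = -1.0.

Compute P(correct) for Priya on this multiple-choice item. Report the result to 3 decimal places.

P(theta) = 1 / (1 + exp(−D·a(theta − b)))
Exponent: 1.7 × 0.77 × (-1.0 − 0.43) = -1.8719
1/(1 + e^{1.8719}) = 0.1333
P = 0.1333

0.133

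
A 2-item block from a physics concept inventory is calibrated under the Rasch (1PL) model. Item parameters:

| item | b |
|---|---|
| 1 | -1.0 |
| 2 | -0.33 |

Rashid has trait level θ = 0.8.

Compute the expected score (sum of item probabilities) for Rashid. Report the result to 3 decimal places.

P(θ) = 1 / (1 + exp(−(θ − b)))
P_1 = 1/(1+e^{-1.8000}) = 0.8581
P_2 = 1/(1+e^{-1.1300}) = 0.7558
E[score] = 0.8581 + 0.7558 = 1.6140

1.614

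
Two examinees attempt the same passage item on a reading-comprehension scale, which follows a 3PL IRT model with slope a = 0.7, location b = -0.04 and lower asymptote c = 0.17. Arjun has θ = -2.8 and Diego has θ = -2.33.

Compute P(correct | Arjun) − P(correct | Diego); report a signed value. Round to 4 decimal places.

-0.0341

P(θ) = c + (1 − c) · 1 / (1 + exp(−a(θ − b)))
P(Arjun) = 0.2750  [exponent -1.9320]
P(Diego) = 0.3091  [exponent -1.6030]
Difference = 0.2750 − 0.3091 = -0.0341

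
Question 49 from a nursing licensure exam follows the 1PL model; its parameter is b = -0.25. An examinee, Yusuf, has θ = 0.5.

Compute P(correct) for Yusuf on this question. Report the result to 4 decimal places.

P(θ) = 1 / (1 + exp(−(θ − b)))
Exponent: (0.5 − (-0.25)) = 0.7500
1/(1 + e^{-0.7500}) = 0.6792
P = 0.6792

0.6792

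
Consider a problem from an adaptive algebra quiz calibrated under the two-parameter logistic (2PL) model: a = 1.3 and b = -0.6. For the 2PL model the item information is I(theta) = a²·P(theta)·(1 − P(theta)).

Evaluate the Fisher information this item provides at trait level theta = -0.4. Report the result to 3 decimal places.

P = 1/(1+e^{-0.2600}) = 0.5646
P(1−P) = 0.5646 × 0.4354 = 0.2458
I = a² × P(1−P) = 1.3² × 0.2458 = 0.41544

0.415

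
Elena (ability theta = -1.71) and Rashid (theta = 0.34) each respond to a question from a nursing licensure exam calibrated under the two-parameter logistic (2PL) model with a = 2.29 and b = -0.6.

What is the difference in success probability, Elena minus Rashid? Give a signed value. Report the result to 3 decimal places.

-0.823

P(theta) = 1 / (1 + exp(−a(theta − b)))
P(Elena) = 0.0730  [exponent -2.5419]
P(Rashid) = 0.8959  [exponent 2.1526]
Difference = 0.0730 − 0.8959 = -0.8229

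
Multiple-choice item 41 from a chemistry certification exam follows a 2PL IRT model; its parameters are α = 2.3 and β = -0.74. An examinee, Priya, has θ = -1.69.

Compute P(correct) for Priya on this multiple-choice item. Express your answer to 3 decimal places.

0.101

P(θ) = 1 / (1 + exp(−α(θ − β)))
Exponent: 2.3 × (-1.69 − (-0.74)) = -2.1850
1/(1 + e^{2.1850}) = 0.1011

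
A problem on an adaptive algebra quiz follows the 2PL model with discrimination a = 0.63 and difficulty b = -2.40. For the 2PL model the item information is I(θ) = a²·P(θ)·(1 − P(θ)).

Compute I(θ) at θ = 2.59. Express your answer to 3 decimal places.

P = 1/(1+e^{-3.1437}) = 0.9587
P(1−P) = 0.9587 × 0.0413 = 0.0396
I = a² × P(1−P) = 0.63² × 0.0396 = 0.01573

0.016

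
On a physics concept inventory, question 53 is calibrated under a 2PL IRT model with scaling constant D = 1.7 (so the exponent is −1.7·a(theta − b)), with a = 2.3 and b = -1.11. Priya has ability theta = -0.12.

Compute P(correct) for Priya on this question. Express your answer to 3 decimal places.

0.980

P(theta) = 1 / (1 + exp(−D·a(theta − b)))
Exponent: 1.7 × 2.3 × (-0.12 − (-1.11)) = 3.8709
1/(1 + e^{-3.8709}) = 0.9796
P = 0.9796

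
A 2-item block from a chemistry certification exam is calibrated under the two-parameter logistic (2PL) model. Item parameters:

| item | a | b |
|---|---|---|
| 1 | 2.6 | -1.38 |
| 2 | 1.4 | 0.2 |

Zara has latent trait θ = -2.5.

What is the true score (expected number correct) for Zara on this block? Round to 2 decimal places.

P(θ) = 1 / (1 + exp(−a(θ − b)))
P_1 = 1/(1+e^{2.9120}) = 0.0516
P_2 = 1/(1+e^{3.7800}) = 0.0223
E[score] = 0.0516 + 0.0223 = 0.0739

0.07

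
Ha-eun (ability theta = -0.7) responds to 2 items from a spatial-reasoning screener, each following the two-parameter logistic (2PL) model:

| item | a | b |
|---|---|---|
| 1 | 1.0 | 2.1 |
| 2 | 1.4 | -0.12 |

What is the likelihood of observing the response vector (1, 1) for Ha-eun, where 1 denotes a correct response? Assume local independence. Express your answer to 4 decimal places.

P(theta) = 1 / (1 + exp(−a(theta − b)))
P_1 = 1/(1+e^{2.8000}) = 0.0573
P_2 = 1/(1+e^{0.8120}) = 0.3075
L = P_1 × P_2 = 0.0573 × 0.3075 = 0.01763

0.0176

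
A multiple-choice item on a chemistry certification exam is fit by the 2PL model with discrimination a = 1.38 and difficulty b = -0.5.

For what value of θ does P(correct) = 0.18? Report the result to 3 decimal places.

-1.599

P(θ) = 1 / (1 + exp(−a(θ − b)))
logit = ln(0.1800/0.8200) = -1.5163
θ = b + logit/(a) = -0.5 + (-1.5163)/1.3800 = -1.5988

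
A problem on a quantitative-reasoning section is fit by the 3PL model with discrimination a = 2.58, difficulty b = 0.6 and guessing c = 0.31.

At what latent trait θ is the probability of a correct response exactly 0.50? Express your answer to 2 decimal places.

P(θ) = c + (1 − c) · 1 / (1 + exp(−a(θ − b)))
Remove guessing floor: (0.50 − 0.31)/(1 − 0.31) = 0.2754
logit = ln(0.2754/0.7246) = -0.9676
θ = b + logit/(a) = 0.6 + (-0.9676)/2.5800 = 0.2250

0.22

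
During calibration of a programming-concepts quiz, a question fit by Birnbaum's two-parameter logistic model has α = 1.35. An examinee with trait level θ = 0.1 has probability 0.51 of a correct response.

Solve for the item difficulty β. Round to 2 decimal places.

0.07

P(θ) = 1 / (1 + exp(−α(θ − β)))
logit(0.51) = ln(0.51/0.49) = 0.0400
β = θ − logit/(α) = 0.1 − 0.0400/1.3500 = 0.0704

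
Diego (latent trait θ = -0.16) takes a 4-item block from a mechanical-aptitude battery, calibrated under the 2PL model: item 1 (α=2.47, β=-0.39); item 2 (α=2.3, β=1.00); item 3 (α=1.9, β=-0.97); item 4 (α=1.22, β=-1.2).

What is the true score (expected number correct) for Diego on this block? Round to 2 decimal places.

P(θ) = 1 / (1 + exp(−α(θ − β)))
P_1 = 1/(1+e^{-0.5681}) = 0.6383
P_2 = 1/(1+e^{2.6680}) = 0.0649
P_3 = 1/(1+e^{-1.5390}) = 0.8233
P_4 = 1/(1+e^{-1.2688}) = 0.7805
E[score] = 0.6383 + 0.0649 + 0.8233 + 0.7805 = 2.3071

2.31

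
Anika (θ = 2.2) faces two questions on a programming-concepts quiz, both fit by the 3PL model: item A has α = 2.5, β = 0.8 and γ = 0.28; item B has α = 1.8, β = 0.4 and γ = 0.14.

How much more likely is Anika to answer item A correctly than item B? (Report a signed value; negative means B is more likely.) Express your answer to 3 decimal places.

P(θ) = γ + (1 − γ) · 1 / (1 + exp(−α(θ − β)))
P_A = 0.9789
P_B = 0.9676
P_A − P_B = 0.0113

0.011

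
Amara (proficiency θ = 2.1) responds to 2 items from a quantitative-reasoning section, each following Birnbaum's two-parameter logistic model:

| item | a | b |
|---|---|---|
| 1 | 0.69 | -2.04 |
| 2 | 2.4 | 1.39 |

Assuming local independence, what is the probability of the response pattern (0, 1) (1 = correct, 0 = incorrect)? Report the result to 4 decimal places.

P(θ) = 1 / (1 + exp(−a(θ − b)))
P_1 = 1/(1+e^{-2.8566}) = 0.9457
P_2 = 1/(1+e^{-1.7040}) = 0.8461
L = (1−P_1) × P_2 = 0.0543 × 0.8461 = 0.04598

0.0460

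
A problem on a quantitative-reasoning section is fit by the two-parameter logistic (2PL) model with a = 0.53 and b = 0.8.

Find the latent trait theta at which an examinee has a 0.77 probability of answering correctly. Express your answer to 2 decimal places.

P(theta) = 1 / (1 + exp(−a(theta − b)))
logit = ln(0.7700/0.2300) = 1.2083
theta = b + logit/(a) = 0.8 + 1.2083/0.5300 = 3.0798

3.08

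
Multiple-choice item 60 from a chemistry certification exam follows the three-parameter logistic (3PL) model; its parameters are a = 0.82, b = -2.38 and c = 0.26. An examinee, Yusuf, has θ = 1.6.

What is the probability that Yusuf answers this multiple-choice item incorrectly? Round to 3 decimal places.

0.027

P(θ) = c + (1 − c) · 1 / (1 + exp(−a(θ − b)))
Exponent: 0.82 × (1.6 − (-2.38)) = 3.2636
1/(1 + e^{-3.2636}) = 0.9632
P = 0.26 + 0.74 × 0.9632 = 0.9727
P(incorrect) = 1 − 0.9727 = 0.0273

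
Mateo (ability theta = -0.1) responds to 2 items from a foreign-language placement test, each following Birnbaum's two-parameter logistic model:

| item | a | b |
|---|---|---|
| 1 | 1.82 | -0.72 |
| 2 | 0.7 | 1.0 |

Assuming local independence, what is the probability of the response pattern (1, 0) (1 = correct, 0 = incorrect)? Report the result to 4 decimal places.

P(theta) = 1 / (1 + exp(−a(theta − b)))
P_1 = 1/(1+e^{-1.1284}) = 0.7555
P_2 = 1/(1+e^{0.7700}) = 0.3165
L = P_1 × (1−P_2) = 0.7555 × 0.6835 = 0.51643

0.5164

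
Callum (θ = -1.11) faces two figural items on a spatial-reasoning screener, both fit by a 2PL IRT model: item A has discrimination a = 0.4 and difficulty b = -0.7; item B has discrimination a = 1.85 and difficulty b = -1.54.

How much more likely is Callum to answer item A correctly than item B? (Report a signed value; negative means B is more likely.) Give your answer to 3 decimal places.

-0.230

P(θ) = 1 / (1 + exp(−a(θ − b)))
P_A = 0.4591
P_B = 0.6890
P_A − P_B = -0.2299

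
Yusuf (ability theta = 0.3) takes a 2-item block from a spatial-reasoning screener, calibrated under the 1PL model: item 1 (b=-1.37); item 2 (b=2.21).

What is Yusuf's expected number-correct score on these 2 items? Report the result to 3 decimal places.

P(theta) = 1 / (1 + exp(−(theta − b)))
P_1 = 1/(1+e^{-1.6700}) = 0.8416
P_2 = 1/(1+e^{1.9100}) = 0.1290
E[score] = 0.8416 + 0.1290 = 0.9706

0.971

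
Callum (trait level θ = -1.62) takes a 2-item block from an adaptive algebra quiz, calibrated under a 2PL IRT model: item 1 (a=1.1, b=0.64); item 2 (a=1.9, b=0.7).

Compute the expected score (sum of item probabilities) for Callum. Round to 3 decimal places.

P(θ) = 1 / (1 + exp(−a(θ − b)))
P_1 = 1/(1+e^{2.4860}) = 0.0768
P_2 = 1/(1+e^{4.4080}) = 0.0120
E[score] = 0.0768 + 0.0120 = 0.0889

0.089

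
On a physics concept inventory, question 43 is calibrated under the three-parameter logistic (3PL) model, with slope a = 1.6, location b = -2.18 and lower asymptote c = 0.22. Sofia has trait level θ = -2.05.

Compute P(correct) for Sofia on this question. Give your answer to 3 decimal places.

0.650

P(θ) = c + (1 − c) · 1 / (1 + exp(−a(θ − b)))
Exponent: 1.6 × (-2.05 − (-2.18)) = 0.2080
1/(1 + e^{-0.2080}) = 0.5518
P = 0.22 + 0.78 × 0.5518 = 0.6504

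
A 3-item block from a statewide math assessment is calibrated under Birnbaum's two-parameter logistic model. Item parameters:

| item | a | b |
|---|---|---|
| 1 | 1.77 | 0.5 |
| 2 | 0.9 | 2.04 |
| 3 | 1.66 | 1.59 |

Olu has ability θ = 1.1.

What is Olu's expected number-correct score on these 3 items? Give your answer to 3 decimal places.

1.351

P(θ) = 1 / (1 + exp(−a(θ − b)))
P_1 = 1/(1+e^{-1.0620}) = 0.7431
P_2 = 1/(1+e^{0.8460}) = 0.3003
P_3 = 1/(1+e^{0.8134}) = 0.3072
E[score] = 0.7431 + 0.3003 + 0.3072 = 1.3505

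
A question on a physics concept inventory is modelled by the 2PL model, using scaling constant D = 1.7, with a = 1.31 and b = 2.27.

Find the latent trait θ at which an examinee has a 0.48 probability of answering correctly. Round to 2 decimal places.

2.23

P(θ) = 1 / (1 + exp(−D·a(θ − b)))
logit = ln(0.4800/0.5200) = -0.0800
θ = b + logit/(1.7·a) = 2.27 + (-0.0800)/2.2270 = 2.2341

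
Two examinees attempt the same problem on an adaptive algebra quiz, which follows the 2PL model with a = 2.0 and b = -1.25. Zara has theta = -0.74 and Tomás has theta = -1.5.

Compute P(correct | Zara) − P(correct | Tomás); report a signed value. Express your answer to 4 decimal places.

P(theta) = 1 / (1 + exp(−a(theta − b)))
P(Zara) = 0.7350  [exponent 1.0200]
P(Tomás) = 0.3775  [exponent -0.5000]
Difference = 0.7350 − 0.3775 = 0.3574

0.3574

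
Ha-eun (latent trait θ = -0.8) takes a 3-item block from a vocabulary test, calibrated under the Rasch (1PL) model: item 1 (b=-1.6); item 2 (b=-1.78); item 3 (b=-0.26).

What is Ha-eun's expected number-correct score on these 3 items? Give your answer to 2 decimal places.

P(θ) = 1 / (1 + exp(−(θ − b)))
P_1 = 1/(1+e^{-0.8000}) = 0.6900
P_2 = 1/(1+e^{-0.9800}) = 0.7271
P_3 = 1/(1+e^{0.5400}) = 0.3682
E[score] = 0.6900 + 0.7271 + 0.3682 = 1.7853

1.79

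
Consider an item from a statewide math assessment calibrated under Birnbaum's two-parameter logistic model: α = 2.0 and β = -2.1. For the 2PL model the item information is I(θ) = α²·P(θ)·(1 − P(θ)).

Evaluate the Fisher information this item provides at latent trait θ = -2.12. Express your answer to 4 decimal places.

P = 1/(1+e^{0.0400}) = 0.4900
P(1−P) = 0.4900 × 0.5100 = 0.2499
I = α² × P(1−P) = 2.0² × 0.2499 = 0.99960

0.9996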